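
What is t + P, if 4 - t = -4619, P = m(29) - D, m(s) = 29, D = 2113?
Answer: 2539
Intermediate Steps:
P = -2084 (P = 29 - 1*2113 = 29 - 2113 = -2084)
t = 4623 (t = 4 - 1*(-4619) = 4 + 4619 = 4623)
t + P = 4623 - 2084 = 2539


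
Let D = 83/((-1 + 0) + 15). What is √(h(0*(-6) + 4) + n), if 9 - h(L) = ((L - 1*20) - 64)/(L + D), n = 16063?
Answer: 2*√77670698/139 ≈ 126.81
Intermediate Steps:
D = 83/14 (D = 83/(-1 + 15) = 83/14 ≈ 5.9286)
h(L) = 9 - (-84 + L)/(83/14 + L) (h(L) = 9 - ((L - 1*20) - 64)/(L + 83/14) = 9 - ((L - 20) - 64)/(83/14 + L) = 9 - ((-20 + L) - 64)/(83/14 + L) = 9 - (-84 + L)/(83/14 + L))
√(h(0*(-6) + 4) + n) = √((1923 + 112*(0*(-6) + 4))/(83 + 14*(0*(-6) + 4)) + 16063) = √((1923 + 112*(0 + 4))/(83 + 14*(0 + 4)) + 16063) = √((1923 + 112*4)/(83 + 14*4) + 16063) = √((1923 + 448)/(83 + 56) + 16063) = √(2371/139 + 16063) = √(2235128/139) = 2*√77670698/139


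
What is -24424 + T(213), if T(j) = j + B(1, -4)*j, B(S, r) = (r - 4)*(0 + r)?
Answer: -17395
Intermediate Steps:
B(S, r) = r*(-4 + r) (B(S, r) = (-4 + r)*r = r*(-4 + r))
T(j) = 33*j (T(j) = j + (-4*(-4 - 4))*j = j + (-4*(-8))*j = j + 32*j = 33*j)
-24424 + T(213) = -24424 + 33*213 = -24424 + 7029 = -17395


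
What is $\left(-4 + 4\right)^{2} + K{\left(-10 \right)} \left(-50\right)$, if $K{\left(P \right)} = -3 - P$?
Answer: $-350$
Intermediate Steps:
$\left(-4 + 4\right)^{2} + K{\left(-10 \right)} \left(-50\right) = \left(-4 + 4\right)^{2} + \left(-3 - -10\right) \left(-50\right) = 0^{2} + \left(-3 + 10\right) \left(-50\right) = 0 + 7 \left(-50\right) = 0 - 350 = -350$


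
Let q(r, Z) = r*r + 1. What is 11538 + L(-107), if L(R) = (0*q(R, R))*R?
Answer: 11538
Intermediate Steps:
q(r, Z) = 1 + r**2 (q(r, Z) = r**2 + 1 = 1 + r**2)
L(R) = 0 (L(R) = (0*(1 + R**2))*R = 0*R = 0)
11538 + L(-107) = 11538 + 0 = 11538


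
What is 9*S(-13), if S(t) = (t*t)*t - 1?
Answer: -19782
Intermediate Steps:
S(t) = -1 + t**3 (S(t) = t**2*t - 1 = t**3 - 1 = -1 + t**3)
9*S(-13) = 9*(-1 + (-13)**3) = 9*(-1 - 2197) = 9*(-2198) = -19782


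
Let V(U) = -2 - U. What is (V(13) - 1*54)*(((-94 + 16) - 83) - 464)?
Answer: 43125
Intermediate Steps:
(V(13) - 1*54)*(((-94 + 16) - 83) - 464) = ((-2 - 1*13) - 1*54)*(((-94 + 16) - 83) - 464) = ((-2 - 13) - 54)*((-78 - 83) - 464) = (-15 - 54)*(-161 - 464) = -69*(-625) = 43125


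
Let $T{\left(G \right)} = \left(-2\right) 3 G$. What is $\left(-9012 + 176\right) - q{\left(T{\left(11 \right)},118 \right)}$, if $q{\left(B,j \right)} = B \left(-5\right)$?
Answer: $-9166$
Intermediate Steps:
$T{\left(G \right)} = - 6 G$
$q{\left(B,j \right)} = - 5 B$
$\left(-9012 + 176\right) - q{\left(T{\left(11 \right)},118 \right)} = \left(-9012 + 176\right) - - 5 \left(\left(-6\right) 11\right) = -8836 - \left(-5\right) \left(-66\right) = -8836 - 330 = -9166$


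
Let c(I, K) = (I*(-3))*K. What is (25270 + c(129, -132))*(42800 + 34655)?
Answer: 5913999070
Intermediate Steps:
c(I, K) = -3*I*K (c(I, K) = (-3*I)*K = -3*I*K)
(25270 + c(129, -132))*(42800 + 34655) = (25270 - 3*129*(-132))*(42800 + 34655) = (25270 + 51084)*77455 = 76354*77455 = 5913999070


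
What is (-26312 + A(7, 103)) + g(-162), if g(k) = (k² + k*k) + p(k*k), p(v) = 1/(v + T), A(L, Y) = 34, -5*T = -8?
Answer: 3439485885/131228 ≈ 26210.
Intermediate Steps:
T = 8/5 (T = -⅕*(-8) = 8/5 ≈ 1.6000)
p(v) = 1/(8/5 + v) (p(v) = 1/(v + 8/5) = 1/(8/5 + v))
g(k) = 2*k² + 5/(8 + 5*k²) (g(k) = (k² + k*k) + 5/(8 + 5*(k*k)) = (k² + k²) + 5/(8 + 5*k²) = 2*k² + 5/(8 + 5*k²))
(-26312 + A(7, 103)) + g(-162) = (-26312 + 34) + (5 + 10*(-162)⁴ + 16*(-162)²)/(8 + 5*(-162)²) = -26278 + (5 + 10*688747536 + 16*26244)/(8 + 5*26244) = -26278 + (5 + 6887475360 + 419904)/(8 + 131220) = -26278 + 6887895269/131228 = 3439485885/131228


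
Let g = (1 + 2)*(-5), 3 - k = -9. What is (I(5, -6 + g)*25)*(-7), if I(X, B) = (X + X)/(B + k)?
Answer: 1750/9 ≈ 194.44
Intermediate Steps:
k = 12 (k = 3 - 1*(-9) = 3 + 9 = 12)
g = -15 (g = 3*(-5) = -15)
I(X, B) = 2*X/(12 + B) (I(X, B) = (X + X)/(B + 12) = (2*X)/(12 + B) = 2*X/(12 + B))
(I(5, -6 + g)*25)*(-7) = ((2*5/(12 + (-6 - 15)))*25)*(-7) = ((2*5/(12 - 21))*25)*(-7) = ((2*5/(-9))*25)*(-7) = ((2*5*(-⅑))*25)*(-7) = -10/9*25*(-7) = -250/9*(-7) = 1750/9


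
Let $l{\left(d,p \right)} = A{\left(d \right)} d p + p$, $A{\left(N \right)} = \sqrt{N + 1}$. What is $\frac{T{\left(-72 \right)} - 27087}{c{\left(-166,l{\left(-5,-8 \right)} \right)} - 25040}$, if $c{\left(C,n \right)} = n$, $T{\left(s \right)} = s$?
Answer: $\frac{85034829}{78426088} + \frac{135795 i}{39213044} \approx 1.0843 + 0.003463 i$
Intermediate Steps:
$A{\left(N \right)} = \sqrt{1 + N}$
$l{\left(d,p \right)} = p + d p \sqrt{1 + d}$ ($l{\left(d,p \right)} = \sqrt{1 + d} d p + p = d \sqrt{1 + d} p + p = d p \sqrt{1 + d} + p = p + d p \sqrt{1 + d}$)
$\frac{T{\left(-72 \right)} - 27087}{c{\left(-166,l{\left(-5,-8 \right)} \right)} - 25040} = \frac{-72 - 27087}{- 8 \left(1 - 5 \sqrt{1 - 5}\right) - 25040} = - \frac{27159}{- 8 \left(1 - 5 \sqrt{-4}\right) - 25040} = - \frac{27159}{- 8 \left(1 - 5 \cdot 2 i\right) - 25040} = - \frac{27159}{- 8 \left(1 - 10 i\right) - 25040} = - \frac{27159}{\left(-8 + 80 i\right) - 25040} = - \frac{27159}{-25048 + 80 i} = - 27159 \frac{-25048 - 80 i}{627408704} = - \frac{27159 \left(-25048 - 80 i\right)}{627408704}$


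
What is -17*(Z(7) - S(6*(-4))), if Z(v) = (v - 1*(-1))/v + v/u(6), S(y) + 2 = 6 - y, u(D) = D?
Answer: 18343/42 ≈ 436.74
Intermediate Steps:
S(y) = 4 - y (S(y) = -2 + (6 - y) = 4 - y)
Z(v) = v/6 + (1 + v)/v (Z(v) = (v - 1*(-1))/v + v/6 = (v + 1)/v + v*(⅙) = (1 + v)/v + v/6 = v/6 + (1 + v)/v)
-17*(Z(7) - S(6*(-4))) = -17*((1 + 1/7 + (⅙)*7) - (4 - 6*(-4))) = -17*((1 + ⅐ + 7/6) - (4 - 1*(-24))) = -17*(97/42 - (4 + 24)) = -17*(97/42 - 1*28) = -17*(97/42 - 28) = -17*(-1079/42) = 18343/42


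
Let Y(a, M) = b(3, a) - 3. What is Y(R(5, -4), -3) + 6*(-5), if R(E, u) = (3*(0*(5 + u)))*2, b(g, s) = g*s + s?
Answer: -33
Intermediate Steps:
b(g, s) = s + g*s
R(E, u) = 0 (R(E, u) = (3*0)*2 = 0*2 = 0)
Y(a, M) = -3 + 4*a (Y(a, M) = a*(1 + 3) - 3 = a*4 - 3 = 4*a - 3 = -3 + 4*a)
Y(R(5, -4), -3) + 6*(-5) = (-3 + 4*0) + 6*(-5) = (-3 + 0) - 30 = -3 - 30 = -33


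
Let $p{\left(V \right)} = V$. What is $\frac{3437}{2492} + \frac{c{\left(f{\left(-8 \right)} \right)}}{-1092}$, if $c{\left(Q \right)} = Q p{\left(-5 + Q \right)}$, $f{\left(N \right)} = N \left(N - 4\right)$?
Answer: $- \frac{2357}{356} \approx -6.6208$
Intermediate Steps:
$f{\left(N \right)} = N \left(-4 + N\right)$
$c{\left(Q \right)} = Q \left(-5 + Q\right)$
$\frac{3437}{2492} + \frac{c{\left(f{\left(-8 \right)} \right)}}{-1092} = \frac{3437}{2492} + \frac{- 8 \left(-4 - 8\right) \left(-5 - 8 \left(-4 - 8\right)\right)}{-1092} = 3437 \cdot \frac{1}{2492} + \left(-8\right) \left(-12\right) \left(-5 - -96\right) \left(- \frac{1}{1092}\right) = \frac{491}{356} + 96 \left(-5 + 96\right) \left(- \frac{1}{1092}\right) = \frac{491}{356} + 96 \cdot 91 \left(- \frac{1}{1092}\right) = \frac{491}{356} + 8736 \left(- \frac{1}{1092}\right) = \frac{491}{356} - 8 = - \frac{2357}{356}$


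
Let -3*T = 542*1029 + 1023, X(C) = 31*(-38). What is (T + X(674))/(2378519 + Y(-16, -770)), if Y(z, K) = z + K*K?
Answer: -187425/2971403 ≈ -0.063076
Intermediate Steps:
X(C) = -1178
T = -186247 (T = -(542*1029 + 1023)/3 = -(557718 + 1023)/3 = -1/3*558741 = -186247)
Y(z, K) = z + K**2
(T + X(674))/(2378519 + Y(-16, -770)) = (-186247 - 1178)/(2378519 + (-16 + (-770)**2)) = -187425/(2378519 + (-16 + 592900)) = -187425/(2378519 + 592884) = -187425/2971403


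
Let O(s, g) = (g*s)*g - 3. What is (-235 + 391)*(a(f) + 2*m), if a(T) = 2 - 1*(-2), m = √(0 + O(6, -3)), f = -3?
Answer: 624 + 312*√51 ≈ 2852.1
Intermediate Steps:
O(s, g) = -3 + s*g² (O(s, g) = s*g² - 3 = -3 + s*g²)
m = √51 (m = √(0 + (-3 + 6*(-3)²)) = √(0 + (-3 + 6*9)) = √(0 + (-3 + 54)) = √(0 + 51) = √51 ≈ 7.1414)
a(T) = 4 (a(T) = 2 + 2 = 4)
(-235 + 391)*(a(f) + 2*m) = (-235 + 391)*(4 + 2*√51) = 156*(4 + 2*√51) = 624 + 312*√51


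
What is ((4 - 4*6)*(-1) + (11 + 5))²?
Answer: 1296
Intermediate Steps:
((4 - 4*6)*(-1) + (11 + 5))² = ((4 - 24)*(-1) + 16)² = (-20*(-1) + 16)² = (20 + 16)² = 36² = 1296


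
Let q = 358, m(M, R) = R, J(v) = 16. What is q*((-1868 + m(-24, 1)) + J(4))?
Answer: -662658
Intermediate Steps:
q*((-1868 + m(-24, 1)) + J(4)) = 358*((-1868 + 1) + 16) = 358*(-1867 + 16) = 358*(-1851) = -662658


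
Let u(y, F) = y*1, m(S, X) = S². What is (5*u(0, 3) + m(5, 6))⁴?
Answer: 390625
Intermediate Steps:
u(y, F) = y
(5*u(0, 3) + m(5, 6))⁴ = (5*0 + 5²)⁴ = (0 + 25)⁴ = 25⁴ = 390625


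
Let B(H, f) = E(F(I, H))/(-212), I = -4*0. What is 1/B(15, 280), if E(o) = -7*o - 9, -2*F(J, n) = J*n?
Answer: 212/9 ≈ 23.556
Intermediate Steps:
I = 0
F(J, n) = -J*n/2
E(o) = -9 - 7*o
B(H, f) = 9/212 (B(H, f) = (-9 - (-7)*0*H/2)/(-212) = (-9 - 7*0)*(-1/212) = (-9 + 0)*(-1/212) = -9*(-1/212) = 9/212)
1/B(15, 280) = 1/(9/212) = 212/9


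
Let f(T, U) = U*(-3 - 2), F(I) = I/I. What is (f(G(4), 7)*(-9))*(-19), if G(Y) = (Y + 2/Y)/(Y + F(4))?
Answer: -5985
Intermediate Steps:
F(I) = 1
G(Y) = (Y + 2/Y)/(1 + Y) (G(Y) = (Y + 2/Y)/(Y + 1) = (Y + 2/Y)/(1 + Y))
f(T, U) = -5*U (f(T, U) = U*(-5) = -5*U)
(f(G(4), 7)*(-9))*(-19) = (-5*7*(-9))*(-19) = -35*(-9)*(-19) = 315*(-19) = -5985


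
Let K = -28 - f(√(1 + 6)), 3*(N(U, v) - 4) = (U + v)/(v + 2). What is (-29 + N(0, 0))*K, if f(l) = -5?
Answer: 575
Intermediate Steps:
N(U, v) = 4 + (U + v)/(3*(2 + v)) (N(U, v) = 4 + ((U + v)/(v + 2))/3 = 4 + ((U + v)/(2 + v))/3 = 4 + (U + v)/(3*(2 + v)))
K = -23 (K = -28 - 1*(-5) = -28 + 5 = -23)
(-29 + N(0, 0))*K = (-29 + (24 + 0 + 13*0)/(3*(2 + 0)))*(-23) = (-29 + (⅓)*(24 + 0 + 0)/2)*(-23) = (-29 + (⅓)*(½)*24)*(-23) = (-29 + 4)*(-23) = -25*(-23) = 575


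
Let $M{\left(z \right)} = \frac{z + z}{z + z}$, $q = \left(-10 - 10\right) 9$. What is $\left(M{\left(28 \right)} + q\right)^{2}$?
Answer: $32041$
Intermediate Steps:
$q = -180$ ($q = \left(-20\right) 9 = -180$)
$M{\left(z \right)} = 1$ ($M{\left(z \right)} = \frac{2 z}{2 z} = 2 z \frac{1}{2 z} = 1$)
$\left(M{\left(28 \right)} + q\right)^{2} = \left(1 - 180\right)^{2} = \left(-179\right)^{2} = 32041$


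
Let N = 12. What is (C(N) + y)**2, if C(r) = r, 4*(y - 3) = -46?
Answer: 49/4 ≈ 12.250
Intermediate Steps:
y = -17/2 (y = 3 + (1/4)*(-46) = 3 - 23/2 = -17/2 ≈ -8.5000)
(C(N) + y)**2 = (12 - 17/2)**2 = (7/2)**2 = 49/4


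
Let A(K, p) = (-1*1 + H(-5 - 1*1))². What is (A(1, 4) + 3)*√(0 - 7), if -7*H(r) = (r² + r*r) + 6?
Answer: 7372*I*√7/49 ≈ 398.05*I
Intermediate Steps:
H(r) = -6/7 - 2*r²/7 (H(r) = -((r² + r*r) + 6)/7 = -((r² + r²) + 6)/7 = -(2*r² + 6)/7 = -(6 + 2*r²)/7 = -6/7 - 2*r²/7)
A(K, p) = 7225/49 (A(K, p) = (-1*1 + (-6/7 - 2*(-5 - 1*1)²/7))² = (-1 + (-6/7 - 2*(-5 - 1)²/7))² = (-1 + (-6/7 - 2/7*(-6)²))² = (-1 + (-6/7 - 2/7*36))² = (-1 + (-6/7 - 72/7))² = (-1 - 78/7)² = (-85/7)² = 7225/49)
(A(1, 4) + 3)*√(0 - 7) = (7225/49 + 3)*√(0 - 7) = 7372*√(-7)/49 = 7372*(I*√7)/49 = 7372*I*√7/49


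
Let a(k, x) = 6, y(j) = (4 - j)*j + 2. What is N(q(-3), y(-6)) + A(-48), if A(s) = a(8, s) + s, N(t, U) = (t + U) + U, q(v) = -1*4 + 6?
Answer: -156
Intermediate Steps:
q(v) = 2 (q(v) = -4 + 6 = 2)
y(j) = 2 + j*(4 - j) (y(j) = j*(4 - j) + 2 = 2 + j*(4 - j))
N(t, U) = t + 2*U (N(t, U) = (U + t) + U = t + 2*U)
A(s) = 6 + s
N(q(-3), y(-6)) + A(-48) = (2 + 2*(2 - 1*(-6)² + 4*(-6))) + (6 - 48) = (2 + 2*(2 - 1*36 - 24)) - 42 = (2 + 2*(2 - 36 - 24)) - 42 = (2 + 2*(-58)) - 42 = (2 - 116) - 42 = -114 - 42 = -156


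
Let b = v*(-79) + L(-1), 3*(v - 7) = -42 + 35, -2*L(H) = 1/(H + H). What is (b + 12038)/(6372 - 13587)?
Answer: -28007/17316 ≈ -1.6174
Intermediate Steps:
L(H) = -1/(4*H) (L(H) = -1/(2*(H + H)) = -1/(2*H)/2 = -1/(4*H))
v = 14/3 (v = 7 + (-42 + 35)/3 = 7 + (1/3)*(-7) = 7 - 7/3 = 14/3 ≈ 4.6667)
b = -4421/12 (b = (14/3)*(-79) - 1/4/(-1) = -1106/3 - 1/4*(-1) = -1106/3 + 1/4 = -4421/12 ≈ -368.42)
(b + 12038)/(6372 - 13587) = (-4421/12 + 12038)/(6372 - 13587) = (140035/12)/(-7215) = (140035/12)*(-1/7215) = -28007/17316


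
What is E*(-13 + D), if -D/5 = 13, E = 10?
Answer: -780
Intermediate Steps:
D = -65 (D = -5*13 = -65)
E*(-13 + D) = 10*(-13 - 65) = 10*(-78) = -780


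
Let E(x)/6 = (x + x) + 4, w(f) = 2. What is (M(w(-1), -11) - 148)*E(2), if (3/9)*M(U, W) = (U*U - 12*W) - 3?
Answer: 12048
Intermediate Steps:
M(U, W) = -9 - 36*W + 3*U² (M(U, W) = 3*((U*U - 12*W) - 3) = 3*((U² - 12*W) - 3) = 3*(-3 + U² - 12*W) = -9 - 36*W + 3*U²)
E(x) = 24 + 12*x (E(x) = 6*((x + x) + 4) = 6*(2*x + 4) = 6*(4 + 2*x) = 24 + 12*x)
(M(w(-1), -11) - 148)*E(2) = ((-9 - 36*(-11) + 3*2²) - 148)*(24 + 12*2) = ((-9 + 396 + 3*4) - 148)*(24 + 24) = ((-9 + 396 + 12) - 148)*48 = (399 - 148)*48 = 251*48 = 12048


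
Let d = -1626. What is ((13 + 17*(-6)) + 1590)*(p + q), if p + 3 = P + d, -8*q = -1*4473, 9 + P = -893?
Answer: -23678275/8 ≈ -2.9598e+6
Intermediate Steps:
P = -902 (P = -9 - 893 = -902)
q = 4473/8 (q = -(-1)*4473/8 = -⅛*(-4473) = 4473/8 ≈ 559.13)
p = -2531 (p = -3 + (-902 - 1626) = -3 - 2528 = -2531)
((13 + 17*(-6)) + 1590)*(p + q) = ((13 + 17*(-6)) + 1590)*(-2531 + 4473/8) = ((13 - 102) + 1590)*(-15775/8) = (-89 + 1590)*(-15775/8) = 1501*(-15775/8) = -23678275/8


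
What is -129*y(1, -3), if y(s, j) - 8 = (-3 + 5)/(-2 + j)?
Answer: -4902/5 ≈ -980.40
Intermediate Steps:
y(s, j) = 8 + 2/(-2 + j) (y(s, j) = 8 + (-3 + 5)/(-2 + j) = 8 + 2/(-2 + j))
-129*y(1, -3) = -258*(-7 + 4*(-3))/(-2 - 3) = -258*(-7 - 12)/(-5) = -258*(-1)*(-19)/5 = -129*38/5 = -4902/5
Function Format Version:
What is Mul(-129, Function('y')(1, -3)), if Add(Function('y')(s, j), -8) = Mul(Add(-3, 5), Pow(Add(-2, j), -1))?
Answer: Rational(-4902, 5) ≈ -980.40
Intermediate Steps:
Function('y')(s, j) = Add(8, Mul(2, Pow(Add(-2, j), -1))) (Function('y')(s, j) = Add(8, Mul(Add(-3, 5), Pow(Add(-2, j), -1))) = Add(8, Mul(2, Pow(Add(-2, j), -1))))
Mul(-129, Function('y')(1, -3)) = Mul(-129, Mul(2, Pow(Add(-2, -3), -1), Add(-7, Mul(4, -3)))) = Mul(-129, Mul(2, Pow(-5, -1), Add(-7, -12))) = Mul(-129, Mul(2, Rational(-1, 5), -19)) = Mul(-129, Rational(38, 5)) = Rational(-4902, 5)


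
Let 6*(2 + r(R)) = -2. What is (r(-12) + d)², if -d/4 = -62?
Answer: 543169/9 ≈ 60352.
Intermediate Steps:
d = 248 (d = -4*(-62) = 248)
r(R) = -7/3 (r(R) = -2 + (⅙)*(-2) = -2 - ⅓ = -7/3)
(r(-12) + d)² = (-7/3 + 248)² = (737/3)² = 543169/9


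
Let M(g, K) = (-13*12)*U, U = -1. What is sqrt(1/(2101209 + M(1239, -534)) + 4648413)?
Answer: sqrt(46544579008549690)/100065 ≈ 2156.0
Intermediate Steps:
M(g, K) = 156 (M(g, K) = -13*12*(-1) = -156*(-1) = 156)
sqrt(1/(2101209 + M(1239, -534)) + 4648413) = sqrt(1/(2101209 + 156) + 4648413) = sqrt(1/2101365 + 4648413) = sqrt(9768012383746/2101365) = sqrt(46544579008549690)/100065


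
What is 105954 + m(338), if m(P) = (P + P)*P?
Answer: 334442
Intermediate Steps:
m(P) = 2*P² (m(P) = (2*P)*P = 2*P²)
105954 + m(338) = 105954 + 2*338² = 105954 + 2*114244 = 105954 + 228488 = 334442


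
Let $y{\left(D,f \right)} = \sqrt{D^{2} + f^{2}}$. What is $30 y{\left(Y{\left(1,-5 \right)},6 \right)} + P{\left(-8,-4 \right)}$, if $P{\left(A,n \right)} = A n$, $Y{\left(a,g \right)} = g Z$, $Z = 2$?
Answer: $32 + 60 \sqrt{34} \approx 381.86$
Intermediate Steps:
$Y{\left(a,g \right)} = 2 g$ ($Y{\left(a,g \right)} = g 2 = 2 g$)
$30 y{\left(Y{\left(1,-5 \right)},6 \right)} + P{\left(-8,-4 \right)} = 30 \sqrt{\left(2 \left(-5\right)\right)^{2} + 6^{2}} - -32 = 30 \sqrt{\left(-10\right)^{2} + 36} + 32 = 30 \sqrt{100 + 36} + 32 = 30 \sqrt{136} + 32 = 30 \cdot 2 \sqrt{34} + 32 = 60 \sqrt{34} + 32 = 32 + 60 \sqrt{34}$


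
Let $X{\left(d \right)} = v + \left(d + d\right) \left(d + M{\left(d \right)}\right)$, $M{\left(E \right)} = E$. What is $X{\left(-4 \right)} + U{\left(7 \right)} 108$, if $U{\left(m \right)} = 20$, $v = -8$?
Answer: $2216$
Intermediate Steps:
$X{\left(d \right)} = -8 + 4 d^{2}$ ($X{\left(d \right)} = -8 + \left(d + d\right) \left(d + d\right) = -8 + 2 d 2 d = -8 + 4 d^{2}$)
$X{\left(-4 \right)} + U{\left(7 \right)} 108 = \left(-8 + 4 \left(-4\right)^{2}\right) + 20 \cdot 108 = \left(-8 + 4 \cdot 16\right) + 2160 = \left(-8 + 64\right) + 2160 = 56 + 2160 = 2216$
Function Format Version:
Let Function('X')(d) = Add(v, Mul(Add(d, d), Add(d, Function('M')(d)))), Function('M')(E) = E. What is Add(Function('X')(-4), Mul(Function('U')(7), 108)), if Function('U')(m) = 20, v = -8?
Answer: 2216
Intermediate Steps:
Function('X')(d) = Add(-8, Mul(4, Pow(d, 2))) (Function('X')(d) = Add(-8, Mul(Add(d, d), Add(d, d))) = Add(-8, Mul(Mul(2, d), Mul(2, d))) = Add(-8, Mul(4, Pow(d, 2))))
Add(Function('X')(-4), Mul(Function('U')(7), 108)) = Add(Add(-8, Mul(4, Pow(-4, 2))), Mul(20, 108)) = Add(Add(-8, Mul(4, 16)), 2160) = Add(Add(-8, 64), 2160) = Add(56, 2160) = 2216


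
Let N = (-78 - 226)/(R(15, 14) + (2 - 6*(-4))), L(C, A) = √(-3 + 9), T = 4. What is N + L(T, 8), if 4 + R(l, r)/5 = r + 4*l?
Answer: -38/47 + √6 ≈ 1.6410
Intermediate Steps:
R(l, r) = -20 + 5*r + 20*l (R(l, r) = -20 + 5*(r + 4*l) = -20 + (5*r + 20*l) = -20 + 5*r + 20*l)
L(C, A) = √6
N = -38/47 (N = (-78 - 226)/((-20 + 5*14 + 20*15) + (2 - 6*(-4))) = -304/((-20 + 70 + 300) + (2 + 24)) = -304/(350 + 26) = -304/376 = -304*1/376 = -38/47 ≈ -0.80851)
N + L(T, 8) = -38/47 + √6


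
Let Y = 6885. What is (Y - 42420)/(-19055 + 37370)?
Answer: -2369/1221 ≈ -1.9402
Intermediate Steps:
(Y - 42420)/(-19055 + 37370) = (6885 - 42420)/(-19055 + 37370) = -35535/18315 = -35535*1/18315 = -2369/1221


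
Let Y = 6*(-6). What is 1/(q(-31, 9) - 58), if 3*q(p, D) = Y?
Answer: -1/70 ≈ -0.014286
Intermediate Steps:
Y = -36
q(p, D) = -12 (q(p, D) = (1/3)*(-36) = -12)
1/(q(-31, 9) - 58) = 1/(-12 - 58) = 1/(-70) = -1/70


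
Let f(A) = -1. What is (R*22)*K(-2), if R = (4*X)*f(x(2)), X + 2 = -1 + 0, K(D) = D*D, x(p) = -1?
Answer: 1056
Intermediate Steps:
K(D) = D²
X = -3 (X = -2 + (-1 + 0) = -2 - 1 = -3)
R = 12 (R = (4*(-3))*(-1) = -12*(-1) = 12)
(R*22)*K(-2) = (12*22)*(-2)² = 264*4 = 1056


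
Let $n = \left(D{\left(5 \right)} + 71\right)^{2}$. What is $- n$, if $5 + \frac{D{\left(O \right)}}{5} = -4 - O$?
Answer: $-1$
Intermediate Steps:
$D{\left(O \right)} = -45 - 5 O$ ($D{\left(O \right)} = -25 + 5 \left(-4 - O\right) = -25 - \left(20 + 5 O\right) = -45 - 5 O$)
$n = 1$ ($n = \left(\left(-45 - 25\right) + 71\right)^{2} = \left(-70 + 71\right)^{2} = 1^{2} = 1$)
$- n = \left(-1\right) 1 = -1$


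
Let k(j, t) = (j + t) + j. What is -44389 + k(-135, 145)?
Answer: -44514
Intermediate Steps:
k(j, t) = t + 2*j
-44389 + k(-135, 145) = -44389 + (145 + 2*(-135)) = -44389 + (145 - 270) = -44389 - 125 = -44514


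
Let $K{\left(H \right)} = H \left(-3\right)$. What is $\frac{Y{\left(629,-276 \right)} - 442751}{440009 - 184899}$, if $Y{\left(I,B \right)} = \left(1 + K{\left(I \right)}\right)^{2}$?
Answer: $\frac{622849}{51022} \approx 12.207$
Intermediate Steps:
$K{\left(H \right)} = - 3 H$
$Y{\left(I,B \right)} = \left(1 - 3 I\right)^{2}$
$\frac{Y{\left(629,-276 \right)} - 442751}{440009 - 184899} = \frac{\left(-1 + 3 \cdot 629\right)^{2} - 442751}{440009 - 184899} = \frac{\left(-1 + 1887\right)^{2} - 442751}{255110} = \left(1886^{2} - 442751\right) \frac{1}{255110} = \left(3556996 - 442751\right) \frac{1}{255110} = 3114245 \cdot \frac{1}{255110} = \frac{622849}{51022}$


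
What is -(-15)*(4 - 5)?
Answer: -15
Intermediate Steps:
-(-15)*(4 - 5) = -(-15)*(-1) = -1*15 = -15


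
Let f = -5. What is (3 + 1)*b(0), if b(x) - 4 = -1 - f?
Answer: 32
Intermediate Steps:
b(x) = 8 (b(x) = 4 + (-1 - 1*(-5)) = 4 + (-1 + 5) = 4 + 4 = 8)
(3 + 1)*b(0) = (3 + 1)*8 = 4*8 = 32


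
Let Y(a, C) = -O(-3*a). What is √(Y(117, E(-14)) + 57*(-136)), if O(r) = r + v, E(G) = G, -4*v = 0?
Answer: I*√7401 ≈ 86.029*I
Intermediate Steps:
v = 0 (v = -¼*0 = 0)
O(r) = r (O(r) = r + 0 = r)
Y(a, C) = 3*a (Y(a, C) = -(-3)*a = 3*a)
√(Y(117, E(-14)) + 57*(-136)) = √(3*117 + 57*(-136)) = √(351 - 7752) = √(-7401) = I*√7401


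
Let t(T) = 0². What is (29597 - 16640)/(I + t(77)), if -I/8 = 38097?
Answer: -4319/101592 ≈ -0.042513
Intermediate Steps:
I = -304776 (I = -8*38097 = -304776)
t(T) = 0
(29597 - 16640)/(I + t(77)) = (29597 - 16640)/(-304776 + 0) = 12957/(-304776) = 12957*(-1/304776) = -4319/101592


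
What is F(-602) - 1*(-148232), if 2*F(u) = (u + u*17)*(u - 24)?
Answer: 3539900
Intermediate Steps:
F(u) = 9*u*(-24 + u) (F(u) = ((u + u*17)*(u - 24))/2 = ((u + 17*u)*(-24 + u))/2 = ((18*u)*(-24 + u))/2 = (18*u*(-24 + u))/2 = 9*u*(-24 + u))
F(-602) - 1*(-148232) = 9*(-602)*(-24 - 602) - 1*(-148232) = 9*(-602)*(-626) + 148232 = 3391668 + 148232 = 3539900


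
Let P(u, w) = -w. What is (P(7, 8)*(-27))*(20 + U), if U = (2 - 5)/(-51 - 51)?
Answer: 73548/17 ≈ 4326.4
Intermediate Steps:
U = 1/34 (U = -3/(-102) = -3*(-1/102) = 1/34 ≈ 0.029412)
(P(7, 8)*(-27))*(20 + U) = (-1*8*(-27))*(20 + 1/34) = -8*(-27)*(681/34) = 216*(681/34) = 73548/17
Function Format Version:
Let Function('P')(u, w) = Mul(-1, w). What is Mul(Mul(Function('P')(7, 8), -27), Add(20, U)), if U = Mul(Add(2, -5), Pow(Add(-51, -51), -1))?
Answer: Rational(73548, 17) ≈ 4326.4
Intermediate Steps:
U = Rational(1, 34) (U = Mul(-3, Pow(-102, -1)) = Mul(-3, Rational(-1, 102)) = Rational(1, 34) ≈ 0.029412)
Mul(Mul(Function('P')(7, 8), -27), Add(20, U)) = Mul(Mul(Mul(-1, 8), -27), Add(20, Rational(1, 34))) = Mul(Mul(-8, -27), Rational(681, 34)) = Mul(216, Rational(681, 34)) = Rational(73548, 17)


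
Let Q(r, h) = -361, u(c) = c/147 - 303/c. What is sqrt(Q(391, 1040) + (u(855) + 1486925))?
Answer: 2*sqrt(1479145905690)/1995 ≈ 1219.3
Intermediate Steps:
u(c) = -303/c + c/147 (u(c) = c*(1/147) - 303/c = c/147 - 303/c = -303/c + c/147)
sqrt(Q(391, 1040) + (u(855) + 1486925)) = sqrt(-361 + ((-303/855 + (1/147)*855) + 1486925)) = sqrt(-361 + ((-303*1/855 + 285/49) + 1486925)) = sqrt(-361 + ((-101/285 + 285/49) + 1486925)) = sqrt(-361 + (76276/13965 + 1486925)) = sqrt(-361 + 20764983901/13965) = sqrt(20759942536/13965) = 2*sqrt(1479145905690)/1995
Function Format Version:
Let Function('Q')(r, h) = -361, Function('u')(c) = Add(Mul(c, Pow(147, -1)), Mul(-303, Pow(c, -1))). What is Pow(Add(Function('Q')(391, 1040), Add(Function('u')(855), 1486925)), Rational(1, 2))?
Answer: Mul(Rational(2, 1995), Pow(1479145905690, Rational(1, 2))) ≈ 1219.3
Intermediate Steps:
Function('u')(c) = Add(Mul(-303, Pow(c, -1)), Mul(Rational(1, 147), c)) (Function('u')(c) = Add(Mul(c, Rational(1, 147)), Mul(-303, Pow(c, -1))) = Add(Mul(Rational(1, 147), c), Mul(-303, Pow(c, -1))) = Add(Mul(-303, Pow(c, -1)), Mul(Rational(1, 147), c)))
Pow(Add(Function('Q')(391, 1040), Add(Function('u')(855), 1486925)), Rational(1, 2)) = Pow(Add(-361, Add(Add(Mul(-303, Pow(855, -1)), Mul(Rational(1, 147), 855)), 1486925)), Rational(1, 2)) = Pow(Add(-361, Add(Add(Mul(-303, Rational(1, 855)), Rational(285, 49)), 1486925)), Rational(1, 2)) = Pow(Add(-361, Add(Add(Rational(-101, 285), Rational(285, 49)), 1486925)), Rational(1, 2)) = Pow(Add(-361, Add(Rational(76276, 13965), 1486925)), Rational(1, 2)) = Pow(Add(-361, Rational(20764983901, 13965)), Rational(1, 2)) = Pow(Rational(20759942536, 13965), Rational(1, 2)) = Mul(Rational(2, 1995), Pow(1479145905690, Rational(1, 2)))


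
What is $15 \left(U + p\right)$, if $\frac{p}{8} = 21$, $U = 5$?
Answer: $2595$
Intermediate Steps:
$p = 168$ ($p = 8 \cdot 21 = 168$)
$15 \left(U + p\right) = 15 \left(5 + 168\right) = 15 \cdot 173 = 2595$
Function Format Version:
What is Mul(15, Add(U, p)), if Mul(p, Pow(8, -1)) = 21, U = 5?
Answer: 2595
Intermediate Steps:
p = 168 (p = Mul(8, 21) = 168)
Mul(15, Add(U, p)) = Mul(15, Add(5, 168)) = Mul(15, 173) = 2595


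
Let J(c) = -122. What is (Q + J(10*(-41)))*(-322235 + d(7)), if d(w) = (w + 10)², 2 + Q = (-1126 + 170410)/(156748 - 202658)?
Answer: 943643686652/22955 ≈ 4.1108e+7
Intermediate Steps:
Q = -130552/22955 (Q = -2 + (-1126 + 170410)/(156748 - 202658) = -2 + 169284/(-45910) = -2 + 169284*(-1/45910) = -2 - 84642/22955 = -130552/22955 ≈ -5.6873)
d(w) = (10 + w)²
(Q + J(10*(-41)))*(-322235 + d(7)) = (-130552/22955 - 122)*(-322235 + (10 + 7)²) = -2931062*(-322235 + 17²)/22955 = -2931062*(-322235 + 289)/22955 = -2931062/22955*(-321946) = 943643686652/22955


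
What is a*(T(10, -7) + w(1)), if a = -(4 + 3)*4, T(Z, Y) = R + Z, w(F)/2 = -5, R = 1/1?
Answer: -28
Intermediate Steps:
R = 1
w(F) = -10 (w(F) = 2*(-5) = -10)
T(Z, Y) = 1 + Z
a = -28 (a = -1*7*4 = -7*4 = -28)
a*(T(10, -7) + w(1)) = -28*((1 + 10) - 10) = -28*(11 - 10) = -28*1 = -28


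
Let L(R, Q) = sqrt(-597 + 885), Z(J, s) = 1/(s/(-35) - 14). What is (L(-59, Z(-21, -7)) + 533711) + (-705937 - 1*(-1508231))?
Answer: 1336005 + 12*sqrt(2) ≈ 1.3360e+6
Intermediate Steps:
Z(J, s) = 1/(-14 - s/35) (Z(J, s) = 1/(s*(-1/35) - 14) = 1/(-s/35 - 14) = 1/(-14 - s/35))
L(R, Q) = 12*sqrt(2) (L(R, Q) = sqrt(288) = 12*sqrt(2))
(L(-59, Z(-21, -7)) + 533711) + (-705937 - 1*(-1508231)) = (12*sqrt(2) + 533711) + (-705937 - 1*(-1508231)) = (533711 + 12*sqrt(2)) + (-705937 + 1508231) = (533711 + 12*sqrt(2)) + 802294 = 1336005 + 12*sqrt(2)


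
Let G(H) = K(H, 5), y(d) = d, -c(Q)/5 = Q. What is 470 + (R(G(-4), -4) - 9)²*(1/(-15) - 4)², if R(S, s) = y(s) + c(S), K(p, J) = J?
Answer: 5478874/225 ≈ 24351.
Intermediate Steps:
c(Q) = -5*Q
G(H) = 5
R(S, s) = s - 5*S
470 + (R(G(-4), -4) - 9)²*(1/(-15) - 4)² = 470 + ((-4 - 5*5) - 9)²*(1/(-15) - 4)² = 470 + ((-4 - 25) - 9)²*(-1/15 - 4)² = 470 + (-29 - 9)²*(-61/15)² = 470 + (-38)²*(3721/225) = 470 + 1444*(3721/225) = 470 + 5373124/225 = 5478874/225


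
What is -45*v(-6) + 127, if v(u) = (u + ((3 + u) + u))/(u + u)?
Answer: 283/4 ≈ 70.750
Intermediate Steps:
v(u) = (3 + 3*u)/(2*u) (v(u) = (u + (3 + 2*u))/((2*u)) = (3 + 3*u)*(1/(2*u)) = (3 + 3*u)/(2*u))
-45*v(-6) + 127 = -135*(1 - 6)/(2*(-6)) + 127 = -135*(-1)*(-5)/(2*6) + 127 = -45*5/4 + 127 = -225/4 + 127 = 283/4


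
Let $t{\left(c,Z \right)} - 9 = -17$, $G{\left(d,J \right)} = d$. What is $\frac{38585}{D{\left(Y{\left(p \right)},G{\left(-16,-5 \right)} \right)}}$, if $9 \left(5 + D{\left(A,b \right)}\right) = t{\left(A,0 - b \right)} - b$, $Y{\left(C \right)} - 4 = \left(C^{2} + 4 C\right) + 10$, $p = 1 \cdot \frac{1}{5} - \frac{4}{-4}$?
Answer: $- \frac{347265}{37} \approx -9385.5$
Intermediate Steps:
$t{\left(c,Z \right)} = -8$ ($t{\left(c,Z \right)} = 9 - 17 = -8$)
$p = \frac{6}{5}$ ($p = 1 \cdot \frac{1}{5} - -1 = \frac{1}{5} + 1 = \frac{6}{5} \approx 1.2$)
$Y{\left(C \right)} = 14 + C^{2} + 4 C$ ($Y{\left(C \right)} = 4 + \left(\left(C^{2} + 4 C\right) + 10\right) = 4 + \left(10 + C^{2} + 4 C\right) = 14 + C^{2} + 4 C$)
$D{\left(A,b \right)} = - \frac{53}{9} - \frac{b}{9}$ ($D{\left(A,b \right)} = -5 + \frac{-8 - b}{9} = -5 - \left(\frac{8}{9} + \frac{b}{9}\right) = - \frac{53}{9} - \frac{b}{9}$)
$\frac{38585}{D{\left(Y{\left(p \right)},G{\left(-16,-5 \right)} \right)}} = \frac{38585}{- \frac{53}{9} - - \frac{16}{9}} = \frac{38585}{- \frac{53}{9} + \frac{16}{9}} = \frac{38585}{- \frac{37}{9}} = 38585 \left(- \frac{9}{37}\right) = - \frac{347265}{37}$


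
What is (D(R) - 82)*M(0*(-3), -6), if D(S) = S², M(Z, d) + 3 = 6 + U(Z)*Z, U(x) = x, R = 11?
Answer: 117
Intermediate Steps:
M(Z, d) = 3 + Z² (M(Z, d) = -3 + (6 + Z*Z) = -3 + (6 + Z²) = 3 + Z²)
(D(R) - 82)*M(0*(-3), -6) = (11² - 82)*(3 + (0*(-3))²) = (121 - 82)*(3 + 0²) = 39*(3 + 0) = 39*3 = 117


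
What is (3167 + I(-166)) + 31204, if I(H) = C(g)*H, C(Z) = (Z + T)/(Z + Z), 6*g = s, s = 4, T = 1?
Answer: 68327/2 ≈ 34164.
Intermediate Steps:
g = 2/3 (g = (1/6)*4 = 2/3 ≈ 0.66667)
C(Z) = (1 + Z)/(2*Z) (C(Z) = (Z + 1)/(Z + Z) = (1 + Z)/((2*Z)) = (1 + Z)*(1/(2*Z)) = (1 + Z)/(2*Z))
I(H) = 5*H/4 (I(H) = ((1 + 2/3)/(2*(2/3)))*H = ((1/2)*(3/2)*(5/3))*H = 5*H/4)
(3167 + I(-166)) + 31204 = (3167 + (5/4)*(-166)) + 31204 = (3167 - 415/2) + 31204 = 5919/2 + 31204 = 68327/2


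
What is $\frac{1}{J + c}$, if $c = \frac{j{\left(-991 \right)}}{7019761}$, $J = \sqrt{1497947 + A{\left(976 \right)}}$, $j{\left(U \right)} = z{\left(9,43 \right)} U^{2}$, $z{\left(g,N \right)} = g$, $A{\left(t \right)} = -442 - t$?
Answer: $- \frac{6893973902641}{8193827555677961952} + \frac{49277044497121 \sqrt{166281}}{24581482667033885856} \approx 0.0008166$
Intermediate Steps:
$j{\left(U \right)} = 9 U^{2}$
$J = 3 \sqrt{166281}$ ($J = \sqrt{1497947 - 1418} = \sqrt{1496529} = 3 \sqrt{166281} \approx 1223.3$)
$c = \frac{8838729}{7019761}$ ($c = \frac{9 \left(-991\right)^{2}}{7019761} = 9 \cdot 982081 \cdot \frac{1}{7019761} = 8838729 \cdot \frac{1}{7019761} = \frac{8838729}{7019761} \approx 1.2591$)
$\frac{1}{J + c} = \frac{1}{3 \sqrt{166281} + \frac{8838729}{7019761}} = \frac{1}{\frac{8838729}{7019761} + 3 \sqrt{166281}}$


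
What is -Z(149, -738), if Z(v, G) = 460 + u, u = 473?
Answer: -933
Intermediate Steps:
Z(v, G) = 933 (Z(v, G) = 460 + 473 = 933)
-Z(149, -738) = -1*933 = -933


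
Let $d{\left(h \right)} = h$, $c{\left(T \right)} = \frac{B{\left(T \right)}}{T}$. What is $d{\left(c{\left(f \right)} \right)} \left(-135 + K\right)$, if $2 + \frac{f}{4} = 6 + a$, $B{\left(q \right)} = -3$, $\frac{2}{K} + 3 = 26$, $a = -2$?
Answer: $\frac{9309}{184} \approx 50.592$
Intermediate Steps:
$K = \frac{2}{23}$ ($K = \frac{2}{-3 + 26} = \frac{2}{23} \approx 0.086957$)
$f = 8$ ($f = -8 + 4 \left(6 - 2\right) = -8 + 4 \cdot 4 = -8 + 16 = 8$)
$c{\left(T \right)} = - \frac{3}{T}$
$d{\left(c{\left(f \right)} \right)} \left(-135 + K\right) = - \frac{3}{8} \left(-135 + \frac{2}{23}\right) = \left(-3\right) \frac{1}{8} \left(- \frac{3103}{23}\right) = \left(- \frac{3}{8}\right) \left(- \frac{3103}{23}\right) = \frac{9309}{184}$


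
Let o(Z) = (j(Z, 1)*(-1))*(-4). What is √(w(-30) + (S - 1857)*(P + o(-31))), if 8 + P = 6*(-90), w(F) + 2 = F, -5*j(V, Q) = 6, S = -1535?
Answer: 4*√2929790/5 ≈ 1369.3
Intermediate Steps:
j(V, Q) = -6/5 (j(V, Q) = -⅕*6 = -6/5)
w(F) = -2 + F
o(Z) = -24/5 (o(Z) = -6/5*(-1)*(-4) = (6/5)*(-4) = -24/5)
P = -548 (P = -8 + 6*(-90) = -8 - 540 = -548)
√(w(-30) + (S - 1857)*(P + o(-31))) = √((-2 - 30) + (-1535 - 1857)*(-548 - 24/5)) = √(-32 - 3392*(-2764/5)) = √(-32 + 9375488/5) = √(9375328/5) = 4*√2929790/5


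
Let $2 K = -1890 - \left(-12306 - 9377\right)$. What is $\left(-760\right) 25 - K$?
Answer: $- \frac{57793}{2} \approx -28897.0$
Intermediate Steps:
$K = \frac{19793}{2}$ ($K = \frac{-1890 - \left(-12306 - 9377\right)}{2} = \frac{-1890 - -21683}{2} = \frac{-1890 + 21683}{2} = \frac{1}{2} \cdot 19793 = \frac{19793}{2} \approx 9896.5$)
$\left(-760\right) 25 - K = \left(-760\right) 25 - \frac{19793}{2} = -19000 - \frac{19793}{2} = - \frac{57793}{2}$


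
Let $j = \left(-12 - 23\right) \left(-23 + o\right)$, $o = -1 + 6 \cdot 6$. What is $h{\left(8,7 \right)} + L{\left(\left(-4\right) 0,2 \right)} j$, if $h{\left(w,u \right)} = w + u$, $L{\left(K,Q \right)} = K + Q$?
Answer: $-825$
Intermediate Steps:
$o = 35$ ($o = -1 + 36 = 35$)
$j = -420$ ($j = \left(-12 - 23\right) \left(-23 + 35\right) = \left(-35\right) 12 = -420$)
$h{\left(w,u \right)} = u + w$
$h{\left(8,7 \right)} + L{\left(\left(-4\right) 0,2 \right)} j = \left(7 + 8\right) + \left(\left(-4\right) 0 + 2\right) \left(-420\right) = 15 + \left(0 + 2\right) \left(-420\right) = 15 + 2 \left(-420\right) = 15 - 840 = -825$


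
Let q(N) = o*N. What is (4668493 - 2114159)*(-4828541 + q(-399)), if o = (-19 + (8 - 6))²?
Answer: -12628249254568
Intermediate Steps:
o = 289 (o = (-19 + 2)² = (-17)² = 289)
q(N) = 289*N
(4668493 - 2114159)*(-4828541 + q(-399)) = (4668493 - 2114159)*(-4828541 + 289*(-399)) = 2554334*(-4828541 - 115311) = 2554334*(-4943852) = -12628249254568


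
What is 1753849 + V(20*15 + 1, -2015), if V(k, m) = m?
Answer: 1751834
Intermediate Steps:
1753849 + V(20*15 + 1, -2015) = 1753849 - 2015 = 1751834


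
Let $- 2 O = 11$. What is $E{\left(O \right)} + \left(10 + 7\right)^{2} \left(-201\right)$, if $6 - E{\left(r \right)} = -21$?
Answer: $-58062$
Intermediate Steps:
$O = - \frac{11}{2}$ ($O = \left(- \frac{1}{2}\right) 11 = - \frac{11}{2} \approx -5.5$)
$E{\left(r \right)} = 27$ ($E{\left(r \right)} = 6 - -21 = 6 + 21 = 27$)
$E{\left(O \right)} + \left(10 + 7\right)^{2} \left(-201\right) = 27 + \left(10 + 7\right)^{2} \left(-201\right) = 27 + 17^{2} \left(-201\right) = 27 + 289 \left(-201\right) = 27 - 58089 = -58062$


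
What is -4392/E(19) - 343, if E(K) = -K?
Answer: -2125/19 ≈ -111.84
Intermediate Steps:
-4392/E(19) - 343 = -4392/((-1*19)) - 343 = -4392/(-19) - 343 = -4392*(-1)/19 - 343 = -488*(-9/19) - 343 = 4392/19 - 343 = -2125/19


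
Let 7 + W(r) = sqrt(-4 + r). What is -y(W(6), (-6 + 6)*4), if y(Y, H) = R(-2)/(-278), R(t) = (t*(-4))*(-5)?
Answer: -20/139 ≈ -0.14388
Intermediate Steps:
R(t) = 20*t (R(t) = -4*t*(-5) = 20*t)
W(r) = -7 + sqrt(-4 + r)
y(Y, H) = 20/139 (y(Y, H) = (20*(-2))/(-278) = -40*(-1/278) = 20/139)
-y(W(6), (-6 + 6)*4) = -1*20/139 = -20/139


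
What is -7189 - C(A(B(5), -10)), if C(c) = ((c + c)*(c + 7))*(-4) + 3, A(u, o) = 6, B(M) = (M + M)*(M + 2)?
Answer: -6568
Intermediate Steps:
B(M) = 2*M*(2 + M) (B(M) = (2*M)*(2 + M) = 2*M*(2 + M))
C(c) = 3 - 8*c*(7 + c) (C(c) = ((2*c)*(7 + c))*(-4) + 3 = (2*c*(7 + c))*(-4) + 3 = -8*c*(7 + c) + 3 = 3 - 8*c*(7 + c))
-7189 - C(A(B(5), -10)) = -7189 - (3 - 56*6 - 8*6**2) = -7189 - (3 - 336 - 8*36) = -7189 - (3 - 336 - 288) = -7189 - 1*(-621) = -7189 + 621 = -6568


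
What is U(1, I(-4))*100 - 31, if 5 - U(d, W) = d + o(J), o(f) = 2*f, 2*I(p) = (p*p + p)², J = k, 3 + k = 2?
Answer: 569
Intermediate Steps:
k = -1 (k = -3 + 2 = -1)
J = -1
I(p) = (p + p²)²/2 (I(p) = (p*p + p)²/2 = (p² + p)²/2 = (p + p²)²/2)
U(d, W) = 7 - d (U(d, W) = 5 - (d + 2*(-1)) = 5 - (d - 2) = 5 - (-2 + d) = 5 + (2 - d) = 7 - d)
U(1, I(-4))*100 - 31 = (7 - 1*1)*100 - 31 = (7 - 1)*100 - 31 = 6*100 - 31 = 600 - 31 = 569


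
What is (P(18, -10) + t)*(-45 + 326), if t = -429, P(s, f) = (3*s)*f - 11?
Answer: -275380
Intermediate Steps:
P(s, f) = -11 + 3*f*s (P(s, f) = 3*f*s - 11 = -11 + 3*f*s)
(P(18, -10) + t)*(-45 + 326) = ((-11 + 3*(-10)*18) - 429)*(-45 + 326) = ((-11 - 540) - 429)*281 = (-551 - 429)*281 = -980*281 = -275380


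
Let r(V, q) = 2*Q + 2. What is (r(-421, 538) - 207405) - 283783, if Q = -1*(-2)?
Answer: -491182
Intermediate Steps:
Q = 2
r(V, q) = 6 (r(V, q) = 2*2 + 2 = 4 + 2 = 6)
(r(-421, 538) - 207405) - 283783 = (6 - 207405) - 283783 = -207399 - 283783 = -491182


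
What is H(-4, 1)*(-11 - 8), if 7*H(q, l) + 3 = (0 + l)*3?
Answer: 0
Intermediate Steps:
H(q, l) = -3/7 + 3*l/7 (H(q, l) = -3/7 + ((0 + l)*3)/7 = -3/7 + (l*3)/7 = -3/7 + (3*l)/7 = -3/7 + 3*l/7)
H(-4, 1)*(-11 - 8) = (-3/7 + (3/7)*1)*(-11 - 8) = (-3/7 + 3/7)*(-19) = 0*(-19) = 0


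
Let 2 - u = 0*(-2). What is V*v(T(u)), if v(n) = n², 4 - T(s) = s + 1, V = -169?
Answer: -169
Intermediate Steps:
u = 2 (u = 2 - 0*(-2) = 2 - 1*0 = 2 + 0 = 2)
T(s) = 3 - s (T(s) = 4 - (s + 1) = 4 - (1 + s) = 4 + (-1 - s) = 3 - s)
V*v(T(u)) = -169*(3 - 1*2)² = -169*(3 - 2)² = -169*1² = -169*1 = -169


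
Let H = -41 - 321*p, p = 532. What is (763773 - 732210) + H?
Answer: -139250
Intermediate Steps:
H = -170813 (H = -41 - 321*532 = -41 - 170772 = -170813)
(763773 - 732210) + H = (763773 - 732210) - 170813 = 31563 - 170813 = -139250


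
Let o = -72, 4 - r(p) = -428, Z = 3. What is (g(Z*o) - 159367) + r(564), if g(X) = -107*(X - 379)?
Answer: -95270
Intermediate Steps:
r(p) = 432 (r(p) = 4 - 1*(-428) = 4 + 428 = 432)
g(X) = 40553 - 107*X (g(X) = -107*(-379 + X) = 40553 - 107*X)
(g(Z*o) - 159367) + r(564) = ((40553 - 321*(-72)) - 159367) + 432 = ((40553 - 107*(-216)) - 159367) + 432 = ((40553 + 23112) - 159367) + 432 = (63665 - 159367) + 432 = -95702 + 432 = -95270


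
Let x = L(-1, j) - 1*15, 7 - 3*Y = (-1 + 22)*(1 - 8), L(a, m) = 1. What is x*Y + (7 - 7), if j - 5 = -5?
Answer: -2156/3 ≈ -718.67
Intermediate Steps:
j = 0 (j = 5 - 5 = 0)
Y = 154/3 (Y = 7/3 - (-1 + 22)*(1 - 8)/3 = 7/3 - 7*(-7) = 7/3 - ⅓*(-147) = 7/3 + 49 = 154/3 ≈ 51.333)
x = -14 (x = 1 - 1*15 = 1 - 15 = -14)
x*Y + (7 - 7) = -14*154/3 + (7 - 7) = -2156/3 + 0 = -2156/3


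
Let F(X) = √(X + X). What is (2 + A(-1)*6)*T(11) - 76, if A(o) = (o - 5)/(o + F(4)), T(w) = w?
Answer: -774/7 - 792*√2/7 ≈ -270.58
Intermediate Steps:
F(X) = √2*√X (F(X) = √(2*X) = √2*√X)
A(o) = (-5 + o)/(o + 2*√2) (A(o) = (o - 5)/(o + √2*√4) = (-5 + o)/(o + √2*2) = (-5 + o)/(o + 2*√2))
(2 + A(-1)*6)*T(11) - 76 = (2 + ((-5 - 1)/(-1 + 2*√2))*6)*11 - 76 = (2 + (-6/(-1 + 2*√2))*6)*11 - 76 = (2 - 6/(-1 + 2*√2)*6)*11 - 76 = (2 - 36/(-1 + 2*√2))*11 - 76 = (22 - 396/(-1 + 2*√2)) - 76 = -54 - 396/(-1 + 2*√2)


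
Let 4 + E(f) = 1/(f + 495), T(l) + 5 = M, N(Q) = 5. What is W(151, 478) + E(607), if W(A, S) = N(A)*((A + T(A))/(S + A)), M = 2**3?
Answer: -1923463/693158 ≈ -2.7749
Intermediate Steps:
M = 8
T(l) = 3 (T(l) = -5 + 8 = 3)
E(f) = -4 + 1/(495 + f) (E(f) = -4 + 1/(f + 495) = -4 + 1/(495 + f))
W(A, S) = 5*(3 + A)/(A + S) (W(A, S) = 5*((A + 3)/(S + A)) = 5*((3 + A)/(A + S)) = 5*(3 + A)/(A + S))
W(151, 478) + E(607) = 5*(3 + 151)/(151 + 478) + (-1979 - 4*607)/(495 + 607) = 5*154/629 + (-1979 - 2428)/1102 = 5*(1/629)*154 + (1/1102)*(-4407) = 770/629 - 4407/1102 = -1923463/693158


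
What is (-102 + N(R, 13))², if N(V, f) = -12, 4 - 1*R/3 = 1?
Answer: 12996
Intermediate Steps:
R = 9 (R = 12 - 3*1 = 12 - 3 = 9)
(-102 + N(R, 13))² = (-102 - 12)² = (-114)² = 12996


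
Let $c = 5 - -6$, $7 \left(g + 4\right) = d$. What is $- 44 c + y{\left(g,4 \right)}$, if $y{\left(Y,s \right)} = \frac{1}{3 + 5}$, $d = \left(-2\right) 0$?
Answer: $- \frac{3871}{8} \approx -483.88$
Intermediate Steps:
$d = 0$
$g = -4$ ($g = -4 + \frac{1}{7} \cdot 0 = -4 + 0 = -4$)
$c = 11$ ($c = 5 + 6 = 11$)
$y{\left(Y,s \right)} = \frac{1}{8}$
$- 44 c + y{\left(g,4 \right)} = \left(-44\right) 11 + \frac{1}{8} = -484 + \frac{1}{8} = - \frac{3871}{8}$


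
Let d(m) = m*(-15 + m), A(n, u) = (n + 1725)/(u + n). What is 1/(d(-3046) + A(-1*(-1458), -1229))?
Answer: 229/2135154757 ≈ 1.0725e-7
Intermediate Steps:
A(n, u) = (1725 + n)/(n + u)
1/(d(-3046) + A(-1*(-1458), -1229)) = 1/(-3046*(-15 - 3046) + (1725 - 1*(-1458))/(-1*(-1458) - 1229)) = 1/(-3046*(-3061) + (1725 + 1458)/(1458 - 1229)) = 1/(9323806 + 3183/229) = 1/(2135154757/229) = 229/2135154757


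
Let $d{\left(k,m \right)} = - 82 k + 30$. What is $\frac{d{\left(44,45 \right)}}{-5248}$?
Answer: $\frac{1789}{2624} \approx 0.68178$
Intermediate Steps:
$d{\left(k,m \right)} = 30 - 82 k$
$\frac{d{\left(44,45 \right)}}{-5248} = \frac{30 - 3608}{-5248} = \left(30 - 3608\right) \left(- \frac{1}{5248}\right) = \left(-3578\right) \left(- \frac{1}{5248}\right) = \frac{1789}{2624}$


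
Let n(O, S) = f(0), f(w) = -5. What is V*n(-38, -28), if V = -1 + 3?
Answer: -10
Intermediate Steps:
n(O, S) = -5
V = 2
V*n(-38, -28) = 2*(-5) = -10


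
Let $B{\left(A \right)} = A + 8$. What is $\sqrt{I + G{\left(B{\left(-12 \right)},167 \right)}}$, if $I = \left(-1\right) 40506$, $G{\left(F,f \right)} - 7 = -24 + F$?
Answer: $3 i \sqrt{4503} \approx 201.31 i$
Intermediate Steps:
$B{\left(A \right)} = 8 + A$
$G{\left(F,f \right)} = -17 + F$ ($G{\left(F,f \right)} = 7 + \left(-24 + F\right) = -17 + F$)
$I = -40506$
$\sqrt{I + G{\left(B{\left(-12 \right)},167 \right)}} = \sqrt{-40506 + \left(-17 + \left(8 - 12\right)\right)} = \sqrt{-40506 - 21} = \sqrt{-40527} = 3 i \sqrt{4503}$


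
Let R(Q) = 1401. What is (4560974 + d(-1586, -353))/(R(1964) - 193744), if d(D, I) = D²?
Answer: -7076370/192343 ≈ -36.790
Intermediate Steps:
(4560974 + d(-1586, -353))/(R(1964) - 193744) = (4560974 + (-1586)²)/(1401 - 193744) = (4560974 + 2515396)/(-192343) = 7076370*(-1/192343) = -7076370/192343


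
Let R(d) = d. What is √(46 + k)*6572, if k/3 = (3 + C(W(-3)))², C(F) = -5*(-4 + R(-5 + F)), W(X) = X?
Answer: 6572*√11953 ≈ 7.1852e+5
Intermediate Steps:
C(F) = 45 - 5*F (C(F) = -5*(-4 + (-5 + F)) = -5*(-9 + F) = 45 - 5*F)
k = 11907 (k = 3*(3 + (45 - 5*(-3)))² = 3*(3 + (45 + 15))² = 3*(3 + 60)² = 3*63² = 3*3969 = 11907)
√(46 + k)*6572 = √(46 + 11907)*6572 = √11953*6572 = 6572*√11953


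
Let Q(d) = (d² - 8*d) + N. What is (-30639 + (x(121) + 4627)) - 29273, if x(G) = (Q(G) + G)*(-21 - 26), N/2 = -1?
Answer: -703509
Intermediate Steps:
N = -2 (N = 2*(-1) = -2)
Q(d) = -2 + d² - 8*d (Q(d) = (d² - 8*d) - 2 = -2 + d² - 8*d)
x(G) = 94 - 47*G² + 329*G (x(G) = ((-2 + G² - 8*G) + G)*(-21 - 26) = (-2 + G² - 7*G)*(-47) = 94 - 47*G² + 329*G)
(-30639 + (x(121) + 4627)) - 29273 = (-30639 + ((94 - 47*121² + 329*121) + 4627)) - 29273 = (-30639 + ((94 - 47*14641 + 39809) + 4627)) - 29273 = (-30639 + ((94 - 688127 + 39809) + 4627)) - 29273 = (-30639 + (-648224 + 4627)) - 29273 = (-30639 - 643597) - 29273 = -674236 - 29273 = -703509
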